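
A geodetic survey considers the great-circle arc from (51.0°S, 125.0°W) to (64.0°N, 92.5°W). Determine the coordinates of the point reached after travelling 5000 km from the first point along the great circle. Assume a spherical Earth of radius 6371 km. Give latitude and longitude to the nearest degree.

≈ (7°S, 114°W)

The haversine formula gives a central angle δ ≈ 2.055 rad (117.8°) between the endpoints. The total great-circle distance is δ·R ≈ 2.055 × 6371 ≈ 13095 km, so the target fraction is f = 5000/13095 ≈ 0.382.
Interpolate at f ≈ 0.382 with slerp weights a = sin((1−f)δ)/sin δ ≈ 1.080, b = sin(fδ)/sin δ ≈ 0.799.
p = a·p₁ + b·p₂ ≈ (-0.405, -0.906, -0.121); φ = arcsin(p_z) ≈ -6.96°, λ = atan2(p_y, p_x) ≈ -114.08°.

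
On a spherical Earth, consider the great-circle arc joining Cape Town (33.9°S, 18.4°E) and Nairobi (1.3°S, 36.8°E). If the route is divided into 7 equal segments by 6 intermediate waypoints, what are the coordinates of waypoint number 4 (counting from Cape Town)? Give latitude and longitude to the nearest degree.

≈ 15°S, 30°E

Write both endpoints as unit vectors p₁, p₂ with components (cos φ cos λ, cos φ sin λ, sin φ).
The central angle between the endpoints is δ = arccos(p₁·p₂) ≈ 0.643 rad (36.9°).
Interpolate at f = 4/7 with slerp weights a = sin((1−f)δ)/sin δ ≈ 0.454, b = sin(fδ)/sin δ ≈ 0.599.
p = a·p₁ + b·p₂ ≈ (0.837, 0.478, -0.267); φ = arcsin(p_z) ≈ -15.47°, λ = atan2(p_y, p_x) ≈ 29.71°.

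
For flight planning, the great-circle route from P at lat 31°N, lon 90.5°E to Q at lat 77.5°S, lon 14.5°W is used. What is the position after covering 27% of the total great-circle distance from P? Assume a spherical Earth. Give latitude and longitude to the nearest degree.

Convert each endpoint to a unit vector on the sphere (x = cos φ cos λ, y = cos φ sin λ, z = sin φ).
The central angle between the endpoints is δ = arccos(p₁·p₂) ≈ 2.154 rad (123.4°).
Interpolate at f = 0.27 with slerp weights a = sin((1−f)δ)/sin δ ≈ 1.198, b = sin(fδ)/sin δ ≈ 0.658.
p = a·p₁ + b·p₂ ≈ (0.129, 0.991, -0.026); φ = arcsin(p_z) ≈ -1.46°, λ = atan2(p_y, p_x) ≈ 82.59°.

≈ lat 1°S, lon 83°E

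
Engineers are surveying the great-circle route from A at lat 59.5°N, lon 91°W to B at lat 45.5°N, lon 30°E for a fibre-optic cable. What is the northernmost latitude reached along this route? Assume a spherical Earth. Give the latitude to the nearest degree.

≈ 70°N

The great circle lies in the plane with unit normal n̂ = (p₁ × p₂)/|p₁ × p₂|.
Here n̂_z ≈ +0.338; the vertex latitude is φ_max = arccos|n̂_z| ≈ 70.2°.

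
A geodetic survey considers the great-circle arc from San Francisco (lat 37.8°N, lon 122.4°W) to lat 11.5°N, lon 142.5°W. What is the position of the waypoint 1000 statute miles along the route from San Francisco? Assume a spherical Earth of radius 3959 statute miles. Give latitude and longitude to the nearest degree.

≈ lat 26°N, lon 133°W

From cos δ = sin φ₁ sin φ₂ + cos φ₁ cos φ₂ cos Δλ, the central angle is δ ≈ 0.556 rad (31.9°). The total great-circle distance is δ·R ≈ 0.556 × 3959 ≈ 2202 mi, so the target fraction is f = 1000/2202 ≈ 0.454.
Interpolate at f ≈ 0.454 with slerp weights a = sin((1−f)δ)/sin δ ≈ 0.566, b = sin(fδ)/sin δ ≈ 0.473.
p = a·p₁ + b·p₂ ≈ (-0.608, -0.660, 0.441); φ = arcsin(p_z) ≈ 26.19°, λ = atan2(p_y, p_x) ≈ -132.63°.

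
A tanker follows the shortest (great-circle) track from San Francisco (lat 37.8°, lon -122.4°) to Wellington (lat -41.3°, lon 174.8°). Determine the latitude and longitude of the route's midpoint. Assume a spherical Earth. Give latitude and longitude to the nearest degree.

Convert each endpoint to a unit vector on the sphere (x = cos φ cos λ, y = cos φ sin λ, z = sin φ).
The central angle between the endpoints is δ = arccos(p₁·p₂) ≈ 1.704 rad (97.7°).
Interpolate at f = 1/2 with slerp weights a = sin((1−f)δ)/sin δ ≈ 0.759, b = sin(fδ)/sin δ ≈ 0.759.
p = a·p₁ + b·p₂ ≈ (-0.890, -0.455, -0.036); φ = arcsin(p_z) ≈ -2.05°, λ = atan2(p_y, p_x) ≈ -152.92°.

≈ lat -2°, lon -153°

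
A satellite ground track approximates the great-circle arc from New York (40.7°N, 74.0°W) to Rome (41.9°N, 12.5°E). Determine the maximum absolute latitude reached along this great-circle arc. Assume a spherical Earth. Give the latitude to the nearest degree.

The great circle lies in the plane with unit normal n̂ = (p₁ × p₂)/|p₁ × p₂|.
Here n̂_z ≈ +0.638; the vertex latitude is φ_max = arccos|n̂_z| ≈ 50.4°.
Check via Clairaut: cos φ_max = |cos φ₁| · sin C = cos(40.7°)·sin(57.3°) ≈ 0.638, again giving ≈ 50.4°.

≈ 50°N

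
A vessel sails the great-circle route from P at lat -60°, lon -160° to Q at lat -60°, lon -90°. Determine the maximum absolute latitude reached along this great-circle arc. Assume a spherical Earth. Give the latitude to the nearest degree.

The great circle lies in the plane with unit normal n̂ = (p₁ × p₂)/|p₁ × p₂|.
Here n̂_z ≈ +0.428; the vertex latitude is φ_max = arccos|n̂_z| ≈ 64.7°.
Check via Clairaut: cos φ_max = |cos φ₁| · sin C = cos(60.0°)·sin(121.2°) ≈ 0.428, again giving ≈ 64.7°.

≈ -65°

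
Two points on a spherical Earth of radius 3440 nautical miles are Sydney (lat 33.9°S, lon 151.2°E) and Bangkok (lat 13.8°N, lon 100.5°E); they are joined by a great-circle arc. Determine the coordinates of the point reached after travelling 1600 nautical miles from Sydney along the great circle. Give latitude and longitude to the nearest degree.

≈ lat 16°S, lon 129°E

Write both endpoints as unit vectors p₁, p₂ with components (cos φ cos λ, cos φ sin λ, sin φ).
The central angle between the endpoints is δ = arccos(p₁·p₂) ≈ 1.184 rad (67.8°). The total great-circle distance is δ·R ≈ 1.184 × 3440 ≈ 4072 nmi, so the target fraction is f = 1600/4072 ≈ 0.393.
Interpolate at f ≈ 0.393 with slerp weights a = sin((1−f)δ)/sin δ ≈ 0.711, b = sin(fδ)/sin δ ≈ 0.484.
p = a·p₁ + b·p₂ ≈ (-0.603, 0.747, -0.281); φ = arcsin(p_z) ≈ -16.32°, λ = atan2(p_y, p_x) ≈ 128.91°.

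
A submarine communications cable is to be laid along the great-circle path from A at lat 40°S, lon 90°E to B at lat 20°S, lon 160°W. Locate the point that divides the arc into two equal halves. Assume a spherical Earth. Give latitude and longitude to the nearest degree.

≈ lat 45°S, lon 153°E

Convert each endpoint to a unit vector on the sphere (x = cos φ cos λ, y = cos φ sin λ, z = sin φ).
The central angle between the endpoints is δ = arccos(p₁·p₂) ≈ 1.597 rad (91.5°).
Interpolate at f = 1/2 with slerp weights a = sin((1−f)δ)/sin δ ≈ 0.717, b = sin(fδ)/sin δ ≈ 0.717.
p = a·p₁ + b·p₂ ≈ (-0.633, 0.319, -0.706); φ = arcsin(p_z) ≈ -44.89°, λ = atan2(p_y, p_x) ≈ 153.27°.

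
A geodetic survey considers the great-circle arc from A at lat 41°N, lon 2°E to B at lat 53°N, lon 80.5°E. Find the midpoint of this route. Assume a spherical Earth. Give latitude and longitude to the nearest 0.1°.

≈ lat 54.1°N, lon 36.0°E

Convert each endpoint to a unit vector on the sphere (x = cos φ cos λ, y = cos φ sin λ, z = sin φ).
The central angle between the endpoints is δ = arccos(p₁·p₂) ≈ 0.909 rad (52.1°).
Interpolate at f = 1/2 with slerp weights a = sin((1−f)δ)/sin δ ≈ 0.557, b = sin(fδ)/sin δ ≈ 0.557.
p = a·p₁ + b·p₂ ≈ (0.475, 0.345, 0.810); φ = arcsin(p_z) ≈ 54.05°, λ = atan2(p_y, p_x) ≈ 35.99°.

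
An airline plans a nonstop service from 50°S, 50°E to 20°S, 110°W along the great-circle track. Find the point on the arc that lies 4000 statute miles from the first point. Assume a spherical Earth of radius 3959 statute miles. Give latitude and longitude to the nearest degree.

≈ 67°S, 83°W

The haversine formula gives a central angle δ ≈ 1.881 rad (107.8°) between the endpoints. The total great-circle distance is δ·R ≈ 1.881 × 3959 ≈ 7448 mi, so the target fraction is f = 4000/7448 ≈ 0.537.
Interpolate at f ≈ 0.537 with slerp weights a = sin((1−f)δ)/sin δ ≈ 0.803, b = sin(fδ)/sin δ ≈ 0.890.
p = a·p₁ + b·p₂ ≈ (0.046, -0.390, -0.920); φ = arcsin(p_z) ≈ -66.88°, λ = atan2(p_y, p_x) ≈ -83.27°.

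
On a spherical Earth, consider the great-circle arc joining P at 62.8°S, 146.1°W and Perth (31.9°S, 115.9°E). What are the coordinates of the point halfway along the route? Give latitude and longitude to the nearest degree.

Write both endpoints as unit vectors p₁, p₂ with components (cos φ cos λ, cos φ sin λ, sin φ).
The central angle between the endpoints is δ = arccos(p₁·p₂) ≈ 1.142 rad (65.4°).
Interpolate at f = 1/2 with slerp weights a = sin((1−f)δ)/sin δ ≈ 0.594, b = sin(fδ)/sin δ ≈ 0.594.
p = a·p₁ + b·p₂ ≈ (-0.446, 0.302, -0.843); φ = arcsin(p_z) ≈ -57.41°, λ = atan2(p_y, p_x) ≈ 145.86°.

≈ 57°S, 146°E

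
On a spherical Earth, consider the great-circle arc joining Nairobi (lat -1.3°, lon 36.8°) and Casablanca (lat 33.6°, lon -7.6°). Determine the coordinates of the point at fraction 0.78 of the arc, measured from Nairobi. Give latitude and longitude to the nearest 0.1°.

Write both endpoints as unit vectors p₁, p₂ with components (cos φ cos λ, cos φ sin λ, sin φ).
The central angle between the endpoints is δ = arccos(p₁·p₂) ≈ 0.949 rad (54.4°).
Interpolate at f = 0.78 with slerp weights a = sin((1−f)δ)/sin δ ≈ 0.255, b = sin(fδ)/sin δ ≈ 0.830.
p = a·p₁ + b·p₂ ≈ (0.889, 0.061, 0.453); φ = arcsin(p_z) ≈ 26.96°, λ = atan2(p_y, p_x) ≈ 3.94°.

≈ lat 27.0°, lon 3.9°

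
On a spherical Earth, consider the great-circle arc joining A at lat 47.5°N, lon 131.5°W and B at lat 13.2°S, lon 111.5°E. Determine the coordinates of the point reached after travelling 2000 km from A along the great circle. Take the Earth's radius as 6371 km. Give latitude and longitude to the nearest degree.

≈ lat 48°N, lon 158°W

From cos δ = sin φ₁ sin φ₂ + cos φ₁ cos φ₂ cos Δλ, the central angle is δ ≈ 2.057 rad (117.8°). The total great-circle distance is δ·R ≈ 2.057 × 6371 ≈ 13103 km, so the target fraction is f = 2000/13103 ≈ 0.153.
Interpolate at f ≈ 0.153 with slerp weights a = sin((1−f)δ)/sin δ ≈ 1.114, b = sin(fδ)/sin δ ≈ 0.349.
p = a·p₁ + b·p₂ ≈ (-0.623, -0.247, 0.742); φ = arcsin(p_z) ≈ 47.88°, λ = atan2(p_y, p_x) ≈ -158.35°.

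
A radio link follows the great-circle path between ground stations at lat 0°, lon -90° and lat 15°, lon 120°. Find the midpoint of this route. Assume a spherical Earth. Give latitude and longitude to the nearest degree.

From cos δ = sin φ₁ sin φ₂ + cos φ₁ cos φ₂ cos Δλ, the central angle is δ ≈ 2.562 rad (146.8°).
Interpolate at f = 1/2 with slerp weights a = sin((1−f)δ)/sin δ ≈ 1.749, b = sin(fδ)/sin δ ≈ 1.749.
p = a·p₁ + b·p₂ ≈ (-0.845, -0.286, 0.453); φ = arcsin(p_z) ≈ 26.91°, λ = atan2(p_y, p_x) ≈ -161.30°.

≈ lat 27°, lon -161°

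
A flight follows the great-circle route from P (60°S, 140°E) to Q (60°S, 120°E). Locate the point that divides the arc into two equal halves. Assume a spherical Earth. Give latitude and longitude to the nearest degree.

The haversine formula gives a central angle δ ≈ 0.174 rad (10.0°) between the endpoints.
Interpolate at f = 1/2 with slerp weights a = sin((1−f)δ)/sin δ ≈ 0.502, b = sin(fδ)/sin δ ≈ 0.502.
p = a·p₁ + b·p₂ ≈ (-0.318, 0.379, -0.869); φ = arcsin(p_z) ≈ -60.38°, λ = atan2(p_y, p_x) ≈ 130.00°.

≈ (60°S, 130°E)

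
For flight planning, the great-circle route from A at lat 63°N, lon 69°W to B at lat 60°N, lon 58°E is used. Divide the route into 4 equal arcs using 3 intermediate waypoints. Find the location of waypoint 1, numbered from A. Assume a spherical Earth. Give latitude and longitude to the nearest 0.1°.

The haversine formula gives a central angle δ ≈ 0.883 rad (50.6°) between the endpoints.
Interpolate at f = 1/4 with slerp weights a = sin((1−f)δ)/sin δ ≈ 0.796, b = sin(fδ)/sin δ ≈ 0.283.
p = a·p₁ + b·p₂ ≈ (0.205, -0.217, 0.954); φ = arcsin(p_z) ≈ 72.64°, λ = atan2(p_y, p_x) ≈ -46.71°.

≈ lat 72.6°N, lon 46.7°W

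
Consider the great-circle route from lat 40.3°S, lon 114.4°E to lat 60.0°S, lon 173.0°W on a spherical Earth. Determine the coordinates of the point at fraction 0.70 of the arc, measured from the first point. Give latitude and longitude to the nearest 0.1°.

From cos δ = sin φ₁ sin φ₂ + cos φ₁ cos φ₂ cos Δλ, the central angle is δ ≈ 0.831 rad (47.6°).
Interpolate at f = 0.70 with slerp weights a = sin((1−f)δ)/sin δ ≈ 0.334, b = sin(fδ)/sin δ ≈ 0.744.
p = a·p₁ + b·p₂ ≈ (-0.474, 0.187, -0.860); φ = arcsin(p_z) ≈ -59.35°, λ = atan2(p_y, p_x) ≈ 158.52°.

≈ lat 59.3°S, lon 158.5°E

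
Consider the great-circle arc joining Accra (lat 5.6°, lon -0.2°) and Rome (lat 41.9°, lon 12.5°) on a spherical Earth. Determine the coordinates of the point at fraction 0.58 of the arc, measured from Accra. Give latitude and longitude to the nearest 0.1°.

Write both endpoints as unit vectors p₁, p₂ with components (cos φ cos λ, cos φ sin λ, sin φ).
The central angle between the endpoints is δ = arccos(p₁·p₂) ≈ 0.664 rad (38.0°).
Interpolate at f = 0.58 with slerp weights a = sin((1−f)δ)/sin δ ≈ 0.447, b = sin(fδ)/sin δ ≈ 0.610.
p = a·p₁ + b·p₂ ≈ (0.887, 0.097, 0.451); φ = arcsin(p_z) ≈ 26.79°, λ = atan2(p_y, p_x) ≈ 6.22°.

≈ lat 26.8°, lon 6.2°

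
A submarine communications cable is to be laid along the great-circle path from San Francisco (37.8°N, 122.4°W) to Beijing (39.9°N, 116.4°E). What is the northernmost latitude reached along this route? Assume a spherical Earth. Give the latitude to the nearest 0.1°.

≈ 58.7°N

The great circle lies in the plane with unit normal n̂ = (p₁ × p₂)/|p₁ × p₂|.
Here n̂_z ≈ -0.520; the vertex latitude is φ_max = arccos|n̂_z| ≈ 58.7°.
Check via Clairaut: cos φ_max = |cos φ₁| · sin C = cos(37.8°)·sin(41.2°) ≈ 0.520, again giving ≈ 58.7°.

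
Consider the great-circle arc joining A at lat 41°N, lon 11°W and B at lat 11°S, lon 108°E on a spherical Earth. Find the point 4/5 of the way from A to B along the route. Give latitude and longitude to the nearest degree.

≈ lat 5°N, lon 90°E

Convert each endpoint to a unit vector on the sphere (x = cos φ cos λ, y = cos φ sin λ, z = sin φ).
The central angle between the endpoints is δ = arccos(p₁·p₂) ≈ 2.076 rad (119.0°).
Interpolate at f = 4/5 with slerp weights a = sin((1−f)δ)/sin δ ≈ 0.461, b = sin(fδ)/sin δ ≈ 1.138.
p = a·p₁ + b·p₂ ≈ (-0.004, 0.996, 0.085); φ = arcsin(p_z) ≈ 4.90°, λ = atan2(p_y, p_x) ≈ 90.21°.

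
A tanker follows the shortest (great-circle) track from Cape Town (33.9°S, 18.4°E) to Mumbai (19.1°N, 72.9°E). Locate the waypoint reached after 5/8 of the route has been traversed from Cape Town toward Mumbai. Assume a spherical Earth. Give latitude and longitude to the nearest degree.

The haversine formula gives a central angle δ ≈ 1.294 rad (74.2°) between the endpoints.
Interpolate at f = 5/8 with slerp weights a = sin((1−f)δ)/sin δ ≈ 0.485, b = sin(fδ)/sin δ ≈ 0.752.
p = a·p₁ + b·p₂ ≈ (0.591, 0.806, -0.024); φ = arcsin(p_z) ≈ -1.40°, λ = atan2(p_y, p_x) ≈ 53.77°.

≈ (1°S, 54°E)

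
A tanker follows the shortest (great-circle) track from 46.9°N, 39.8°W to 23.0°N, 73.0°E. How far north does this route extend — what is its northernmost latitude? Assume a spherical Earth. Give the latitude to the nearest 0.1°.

The great circle lies in the plane with unit normal n̂ = (p₁ × p₂)/|p₁ × p₂|.
Here n̂_z ≈ +0.580; the vertex latitude is φ_max = arccos|n̂_z| ≈ 54.5°.
Check via Clairaut: cos φ_max = |cos φ₁| · sin C = cos(46.9°)·sin(58.1°) ≈ 0.580, again giving ≈ 54.5°.

≈ 54.5°N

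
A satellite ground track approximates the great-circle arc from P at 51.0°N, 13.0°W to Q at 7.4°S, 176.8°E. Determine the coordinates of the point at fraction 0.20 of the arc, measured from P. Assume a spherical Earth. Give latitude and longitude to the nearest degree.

Convert each endpoint to a unit vector on the sphere (x = cos φ cos λ, y = cos φ sin λ, z = sin φ).
The central angle between the endpoints is δ = arccos(p₁·p₂) ≈ 2.368 rad (135.6°).
Interpolate at f = 0.20 with slerp weights a = sin((1−f)δ)/sin δ ≈ 1.356, b = sin(fδ)/sin δ ≈ 0.652.
p = a·p₁ + b·p₂ ≈ (0.186, -0.156, 0.970); φ = arcsin(p_z) ≈ 75.96°, λ = atan2(p_y, p_x) ≈ -39.99°.

≈ 76°N, 40°W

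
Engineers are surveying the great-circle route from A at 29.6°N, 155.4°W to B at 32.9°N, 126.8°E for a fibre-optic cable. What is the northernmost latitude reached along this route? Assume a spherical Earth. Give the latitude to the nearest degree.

The great circle lies in the plane with unit normal n̂ = (p₁ × p₂)/|p₁ × p₂|.
Here n̂_z ≈ -0.787; the vertex latitude is φ_max = arccos|n̂_z| ≈ 38.1°.

≈ 38°N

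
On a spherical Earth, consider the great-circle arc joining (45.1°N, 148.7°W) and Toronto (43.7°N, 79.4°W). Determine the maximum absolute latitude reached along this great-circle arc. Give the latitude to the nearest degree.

≈ 50°N

The great circle lies in the plane with unit normal n̂ = (p₁ × p₂)/|p₁ × p₂|.
Here n̂_z ≈ +0.643; the vertex latitude is φ_max = arccos|n̂_z| ≈ 50.0°.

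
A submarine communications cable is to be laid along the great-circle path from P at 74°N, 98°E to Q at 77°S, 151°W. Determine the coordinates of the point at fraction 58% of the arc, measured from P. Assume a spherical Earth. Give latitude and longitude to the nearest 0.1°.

≈ 15.4°S, 147.9°E

Convert each endpoint to a unit vector on the sphere (x = cos φ cos λ, y = cos φ sin λ, z = sin φ).
The central angle between the endpoints is δ = arccos(p₁·p₂) ≈ 2.854 rad (163.5°).
Interpolate at f = 0.58 with slerp weights a = sin((1−f)δ)/sin δ ≈ 3.281, b = sin(fδ)/sin δ ≈ 3.509.
p = a·p₁ + b·p₂ ≈ (-0.816, 0.513, -0.266); φ = arcsin(p_z) ≈ -15.42°, λ = atan2(p_y, p_x) ≈ 147.87°.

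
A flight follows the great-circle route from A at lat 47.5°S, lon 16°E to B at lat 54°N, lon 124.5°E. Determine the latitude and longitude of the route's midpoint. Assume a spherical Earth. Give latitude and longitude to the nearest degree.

≈ lat 6°N, lon 65°E

Convert each endpoint to a unit vector on the sphere (x = cos φ cos λ, y = cos φ sin λ, z = sin φ).
The central angle between the endpoints is δ = arccos(p₁·p₂) ≈ 2.378 rad (136.3°).
Interpolate at f = 1/2 with slerp weights a = sin((1−f)δ)/sin δ ≈ 1.342, b = sin(fδ)/sin δ ≈ 1.342.
p = a·p₁ + b·p₂ ≈ (0.425, 0.900, 0.096); φ = arcsin(p_z) ≈ 5.53°, λ = atan2(p_y, p_x) ≈ 64.74°.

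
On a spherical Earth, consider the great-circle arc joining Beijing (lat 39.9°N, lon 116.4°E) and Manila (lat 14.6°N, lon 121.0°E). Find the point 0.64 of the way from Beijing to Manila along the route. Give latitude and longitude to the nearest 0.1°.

The haversine formula gives a central angle δ ≈ 0.447 rad (25.6°) between the endpoints.
Interpolate at f = 0.64 with slerp weights a = sin((1−f)δ)/sin δ ≈ 0.371, b = sin(fδ)/sin δ ≈ 0.653.
p = a·p₁ + b·p₂ ≈ (-0.452, 0.796, 0.402); φ = arcsin(p_z) ≈ 23.72°, λ = atan2(p_y, p_x) ≈ 119.57°.

≈ lat 23.7°N, lon 119.6°E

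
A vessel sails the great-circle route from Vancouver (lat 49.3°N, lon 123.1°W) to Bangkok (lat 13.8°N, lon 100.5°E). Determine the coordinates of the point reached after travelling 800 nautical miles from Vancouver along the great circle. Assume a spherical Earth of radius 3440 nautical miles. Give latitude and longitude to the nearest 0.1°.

Convert each endpoint to a unit vector on the sphere (x = cos φ cos λ, y = cos φ sin λ, z = sin φ).
The central angle between the endpoints is δ = arccos(p₁·p₂) ≈ 1.852 rad (106.1°). The total great-circle distance is δ·R ≈ 1.852 × 3440 ≈ 6372 nmi, so the target fraction is f = 800/6372 ≈ 0.126.
Interpolate at f ≈ 0.126 with slerp weights a = sin((1−f)δ)/sin δ ≈ 1.040, b = sin(fδ)/sin δ ≈ 0.240.
p = a·p₁ + b·p₂ ≈ (-0.413, -0.339, 0.845); φ = arcsin(p_z) ≈ 57.72°, λ = atan2(p_y, p_x) ≈ -140.61°.

≈ lat 57.7°N, lon 140.6°W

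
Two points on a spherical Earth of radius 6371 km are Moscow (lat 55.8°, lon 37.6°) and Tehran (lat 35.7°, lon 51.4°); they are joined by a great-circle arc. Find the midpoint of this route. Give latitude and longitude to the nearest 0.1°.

Write both endpoints as unit vectors p₁, p₂ with components (cos φ cos λ, cos φ sin λ, sin φ).
The central angle between the endpoints is δ = arccos(p₁·p₂) ≈ 0.387 rad (22.2°).
Interpolate at f = 1/2 with slerp weights a = sin((1−f)δ)/sin δ ≈ 0.510, b = sin(fδ)/sin δ ≈ 0.510.
p = a·p₁ + b·p₂ ≈ (0.485, 0.498, 0.719); φ = arcsin(p_z) ≈ 45.95°, λ = atan2(p_y, p_x) ≈ 45.76°.

≈ lat 46.0°, lon 45.8°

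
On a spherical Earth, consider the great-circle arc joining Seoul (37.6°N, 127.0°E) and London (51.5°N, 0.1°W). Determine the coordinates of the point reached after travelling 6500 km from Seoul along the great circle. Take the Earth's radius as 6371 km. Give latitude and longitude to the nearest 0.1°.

≈ 64.4°N, 32.4°E

Convert each endpoint to a unit vector on the sphere (x = cos φ cos λ, y = cos φ sin λ, z = sin φ).
The central angle between the endpoints is δ = arccos(p₁·p₂) ≈ 1.390 rad (79.6°). The total great-circle distance is δ·R ≈ 1.390 × 6371 ≈ 8855 km, so the target fraction is f = 6500/8855 ≈ 0.734.
Interpolate at f ≈ 0.734 with slerp weights a = sin((1−f)δ)/sin δ ≈ 0.367, b = sin(fδ)/sin δ ≈ 0.866.
p = a·p₁ + b·p₂ ≈ (0.364, 0.231, 0.902); φ = arcsin(p_z) ≈ 64.43°, λ = atan2(p_y, p_x) ≈ 32.43°.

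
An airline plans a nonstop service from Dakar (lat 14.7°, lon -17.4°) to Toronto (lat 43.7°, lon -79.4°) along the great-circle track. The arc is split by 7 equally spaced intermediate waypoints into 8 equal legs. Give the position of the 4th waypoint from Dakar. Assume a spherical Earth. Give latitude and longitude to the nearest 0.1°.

≈ lat 33.0°, lon -43.4°

Write both endpoints as unit vectors p₁, p₂ with components (cos φ cos λ, cos φ sin λ, sin φ).
The central angle between the endpoints is δ = arccos(p₁·p₂) ≈ 1.043 rad (59.8°).
Interpolate at f = 4/8 with slerp weights a = sin((1−f)δ)/sin δ ≈ 0.577, b = sin(fδ)/sin δ ≈ 0.577.
p = a·p₁ + b·p₂ ≈ (0.609, -0.577, 0.545); φ = arcsin(p_z) ≈ 33.01°, λ = atan2(p_y, p_x) ≈ -43.44°.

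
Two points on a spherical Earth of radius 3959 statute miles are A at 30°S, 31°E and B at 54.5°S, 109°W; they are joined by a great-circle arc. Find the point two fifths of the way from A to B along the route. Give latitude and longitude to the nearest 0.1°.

≈ 60.9°S, 4.5°E

Convert each endpoint to a unit vector on the sphere (x = cos φ cos λ, y = cos φ sin λ, z = sin φ).
The central angle between the endpoints is δ = arccos(p₁·p₂) ≈ 1.549 rad (88.8°).
Interpolate at f = 2/5 with slerp weights a = sin((1−f)δ)/sin δ ≈ 0.801, b = sin(fδ)/sin δ ≈ 0.581.
p = a·p₁ + b·p₂ ≈ (0.485, 0.039, -0.874); φ = arcsin(p_z) ≈ -60.88°, λ = atan2(p_y, p_x) ≈ 4.54°.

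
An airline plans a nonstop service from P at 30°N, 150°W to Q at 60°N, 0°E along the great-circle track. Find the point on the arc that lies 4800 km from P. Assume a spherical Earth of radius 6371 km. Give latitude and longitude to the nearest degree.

≈ 70°N, 120°W

Write both endpoints as unit vectors p₁, p₂ with components (cos φ cos λ, cos φ sin λ, sin φ).
The central angle between the endpoints is δ = arccos(p₁·p₂) ≈ 1.513 rad (86.7°). The total great-circle distance is δ·R ≈ 1.513 × 6371 ≈ 9638 km, so the target fraction is f = 4800/9638 ≈ 0.498.
Interpolate at f ≈ 0.498 with slerp weights a = sin((1−f)δ)/sin δ ≈ 0.690, b = sin(fδ)/sin δ ≈ 0.685.
p = a·p₁ + b·p₂ ≈ (-0.175, -0.299, 0.938); φ = arcsin(p_z) ≈ 69.76°, λ = atan2(p_y, p_x) ≈ -120.31°.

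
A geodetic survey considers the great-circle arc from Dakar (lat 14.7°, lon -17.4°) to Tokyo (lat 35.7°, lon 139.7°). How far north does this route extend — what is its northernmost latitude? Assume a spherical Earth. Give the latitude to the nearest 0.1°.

The great circle lies in the plane with unit normal n̂ = (p₁ × p₂)/|p₁ × p₂|.
Here n̂_z ≈ +0.374; the vertex latitude is φ_max = arccos|n̂_z| ≈ 68.1°.

≈ 68.1°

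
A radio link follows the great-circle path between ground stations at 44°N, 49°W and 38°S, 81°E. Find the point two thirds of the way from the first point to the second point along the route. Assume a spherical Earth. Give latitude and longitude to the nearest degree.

The haversine formula gives a central angle δ ≈ 2.485 rad (142.4°) between the endpoints.
Interpolate at f = 2/3 with slerp weights a = sin((1−f)δ)/sin δ ≈ 1.207, b = sin(fδ)/sin δ ≈ 1.632.
p = a·p₁ + b·p₂ ≈ (0.771, 0.615, -0.166); φ = arcsin(p_z) ≈ -9.58°, λ = atan2(p_y, p_x) ≈ 38.59°.

≈ 10°S, 39°E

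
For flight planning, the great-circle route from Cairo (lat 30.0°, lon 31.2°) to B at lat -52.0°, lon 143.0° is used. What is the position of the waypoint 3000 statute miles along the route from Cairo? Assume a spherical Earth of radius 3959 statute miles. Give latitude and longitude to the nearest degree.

Convert each endpoint to a unit vector on the sphere (x = cos φ cos λ, y = cos φ sin λ, z = sin φ).
The central angle between the endpoints is δ = arccos(p₁·p₂) ≈ 2.204 rad (126.3°). The total great-circle distance is δ·R ≈ 2.204 × 3959 ≈ 8727 mi, so the target fraction is f = 3000/8727 ≈ 0.344.
Interpolate at f ≈ 0.344 with slerp weights a = sin((1−f)δ)/sin δ ≈ 1.231, b = sin(fδ)/sin δ ≈ 0.853.
p = a·p₁ + b·p₂ ≈ (0.493, 0.868, -0.056); φ = arcsin(p_z) ≈ -3.23°, λ = atan2(p_y, p_x) ≈ 60.43°.

≈ lat -3°, lon 60°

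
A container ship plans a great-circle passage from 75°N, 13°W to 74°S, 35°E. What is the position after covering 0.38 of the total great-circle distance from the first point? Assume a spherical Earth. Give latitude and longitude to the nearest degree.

Convert each endpoint to a unit vector on the sphere (x = cos φ cos λ, y = cos φ sin λ, z = sin φ).
The central angle between the endpoints is δ = arccos(p₁·p₂) ≈ 2.648 rad (151.7°).
Interpolate at f = 0.38 with slerp weights a = sin((1−f)δ)/sin δ ≈ 2.106, b = sin(fδ)/sin δ ≈ 1.784.
p = a·p₁ + b·p₂ ≈ (0.934, 0.159, 0.320); φ = arcsin(p_z) ≈ 18.64°, λ = atan2(p_y, p_x) ≈ 9.69°.

≈ 19°N, 10°E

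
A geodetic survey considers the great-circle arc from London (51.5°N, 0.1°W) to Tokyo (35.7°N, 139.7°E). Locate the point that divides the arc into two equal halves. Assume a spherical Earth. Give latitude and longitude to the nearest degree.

The haversine formula gives a central angle δ ≈ 1.500 rad (86.0°) between the endpoints.
Interpolate at f = 1/2 with slerp weights a = sin((1−f)δ)/sin δ ≈ 0.683, b = sin(fδ)/sin δ ≈ 0.683.
p = a·p₁ + b·p₂ ≈ (0.002, 0.358, 0.934); φ = arcsin(p_z) ≈ 69.01°, λ = atan2(p_y, p_x) ≈ 89.65°.

≈ 69°N, 90°E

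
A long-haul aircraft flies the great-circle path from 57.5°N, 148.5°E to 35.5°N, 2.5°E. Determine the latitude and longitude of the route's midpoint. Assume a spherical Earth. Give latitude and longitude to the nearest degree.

From cos δ = sin φ₁ sin φ₂ + cos φ₁ cos φ₂ cos Δλ, the central angle is δ ≈ 1.443 rad (82.7°).
Interpolate at f = 1/2 with slerp weights a = sin((1−f)δ)/sin δ ≈ 0.666, b = sin(fδ)/sin δ ≈ 0.666.
p = a·p₁ + b·p₂ ≈ (0.237, 0.211, 0.949); φ = arcsin(p_z) ≈ 71.53°, λ = atan2(p_y, p_x) ≈ 41.68°.

≈ 72°N, 42°E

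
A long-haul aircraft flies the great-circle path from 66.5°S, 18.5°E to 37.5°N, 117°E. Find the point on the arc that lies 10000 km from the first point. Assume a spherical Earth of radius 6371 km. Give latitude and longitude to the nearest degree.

≈ 4°N, 99°E

Convert each endpoint to a unit vector on the sphere (x = cos φ cos λ, y = cos φ sin λ, z = sin φ).
The central angle between the endpoints is δ = arccos(p₁·p₂) ≈ 2.221 rad (127.2°). The total great-circle distance is δ·R ≈ 2.221 × 6371 ≈ 14147 km, so the target fraction is f = 10000/14147 ≈ 0.707.
Interpolate at f ≈ 0.707 with slerp weights a = sin((1−f)δ)/sin δ ≈ 0.761, b = sin(fδ)/sin δ ≈ 1.256.
p = a·p₁ + b·p₂ ≈ (-0.165, 0.984, 0.067); φ = arcsin(p_z) ≈ 3.82°, λ = atan2(p_y, p_x) ≈ 99.49°.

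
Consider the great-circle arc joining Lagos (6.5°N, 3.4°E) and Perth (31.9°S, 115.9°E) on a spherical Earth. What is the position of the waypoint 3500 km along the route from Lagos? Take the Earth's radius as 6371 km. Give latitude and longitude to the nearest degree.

Convert each endpoint to a unit vector on the sphere (x = cos φ cos λ, y = cos φ sin λ, z = sin φ).
The central angle between the endpoints is δ = arccos(p₁·p₂) ≈ 1.963 rad (112.5°). The total great-circle distance is δ·R ≈ 1.963 × 6371 ≈ 12509 km, so the target fraction is f = 3500/12509 ≈ 0.280.
Interpolate at f ≈ 0.280 with slerp weights a = sin((1−f)δ)/sin δ ≈ 1.069, b = sin(fδ)/sin δ ≈ 0.565.
p = a·p₁ + b·p₂ ≈ (0.851, 0.495, -0.178); φ = arcsin(p_z) ≈ -10.23°, λ = atan2(p_y, p_x) ≈ 30.17°.

≈ 10°S, 30°E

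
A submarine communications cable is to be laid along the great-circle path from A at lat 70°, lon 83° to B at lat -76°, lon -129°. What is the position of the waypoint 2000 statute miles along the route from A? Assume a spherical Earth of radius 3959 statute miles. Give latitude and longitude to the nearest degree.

Write both endpoints as unit vectors p₁, p₂ with components (cos φ cos λ, cos φ sin λ, sin φ).
The central angle between the endpoints is δ = arccos(p₁·p₂) ≈ 2.951 rad (169.1°). The total great-circle distance is δ·R ≈ 2.951 × 3959 ≈ 11684 mi, so the target fraction is f = 2000/11684 ≈ 0.171.
Interpolate at f ≈ 0.171 with slerp weights a = sin((1−f)δ)/sin δ ≈ 3.388, b = sin(fδ)/sin δ ≈ 2.559.
p = a·p₁ + b·p₂ ≈ (-0.248, 0.669, 0.701); φ = arcsin(p_z) ≈ 44.48°, λ = atan2(p_y, p_x) ≈ 110.37°.

≈ lat 44°, lon 110°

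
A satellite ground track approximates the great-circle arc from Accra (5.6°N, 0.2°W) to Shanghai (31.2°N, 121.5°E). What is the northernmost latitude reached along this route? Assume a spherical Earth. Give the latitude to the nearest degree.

≈ 38°N

The great circle lies in the plane with unit normal n̂ = (p₁ × p₂)/|p₁ × p₂|.
Here n̂_z ≈ +0.789; the vertex latitude is φ_max = arccos|n̂_z| ≈ 37.9°.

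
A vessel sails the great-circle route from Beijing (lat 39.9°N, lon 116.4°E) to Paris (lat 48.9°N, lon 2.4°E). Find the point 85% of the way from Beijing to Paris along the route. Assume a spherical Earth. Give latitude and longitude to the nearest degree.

Convert each endpoint to a unit vector on the sphere (x = cos φ cos λ, y = cos φ sin λ, z = sin φ).
The central angle between the endpoints is δ = arccos(p₁·p₂) ≈ 1.289 rad (73.8°).
Interpolate at f = 0.85 with slerp weights a = sin((1−f)δ)/sin δ ≈ 0.200, b = sin(fδ)/sin δ ≈ 0.926.
p = a·p₁ + b·p₂ ≈ (0.540, 0.163, 0.826); φ = arcsin(p_z) ≈ 55.68°, λ = atan2(p_y, p_x) ≈ 16.80°.

≈ lat 56°N, lon 17°E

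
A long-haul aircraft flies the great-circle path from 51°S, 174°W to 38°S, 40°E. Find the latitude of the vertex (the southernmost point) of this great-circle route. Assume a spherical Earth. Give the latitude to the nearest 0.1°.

The great circle lies in the plane with unit normal n̂ = (p₁ × p₂)/|p₁ × p₂|.
Here n̂_z ≈ -0.278; the vertex latitude is φ_max = arccos|n̂_z| ≈ 73.9°.

≈ 73.9°S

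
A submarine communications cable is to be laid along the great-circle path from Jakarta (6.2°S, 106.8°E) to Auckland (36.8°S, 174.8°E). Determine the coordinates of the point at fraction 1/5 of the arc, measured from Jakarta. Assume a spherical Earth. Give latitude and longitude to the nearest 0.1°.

The haversine formula gives a central angle δ ≈ 1.199 rad (68.7°) between the endpoints.
Interpolate at f = 1/5 with slerp weights a = sin((1−f)δ)/sin δ ≈ 0.879, b = sin(fδ)/sin δ ≈ 0.255.
p = a·p₁ + b·p₂ ≈ (-0.456, 0.855, -0.248); φ = arcsin(p_z) ≈ -14.34°, λ = atan2(p_y, p_x) ≈ 118.07°.

≈ 14.3°S, 118.1°E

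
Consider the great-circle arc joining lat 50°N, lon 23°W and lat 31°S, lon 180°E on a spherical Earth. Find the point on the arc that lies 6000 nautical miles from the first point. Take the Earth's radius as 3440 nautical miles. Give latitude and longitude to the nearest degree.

Write both endpoints as unit vectors p₁, p₂ with components (cos φ cos λ, cos φ sin λ, sin φ).
The central angle between the endpoints is δ = arccos(p₁·p₂) ≈ 2.695 rad (154.4°). The total great-circle distance is δ·R ≈ 2.695 × 3440 ≈ 9269 nmi, so the target fraction is f = 6000/9269 ≈ 0.647.
Interpolate at f ≈ 0.647 with slerp weights a = sin((1−f)δ)/sin δ ≈ 1.882, b = sin(fδ)/sin δ ≈ 2.278.
p = a·p₁ + b·p₂ ≈ (-0.839, -0.473, 0.268); φ = arcsin(p_z) ≈ 15.56°, λ = atan2(p_y, p_x) ≈ -150.62°.

≈ lat 16°N, lon 151°W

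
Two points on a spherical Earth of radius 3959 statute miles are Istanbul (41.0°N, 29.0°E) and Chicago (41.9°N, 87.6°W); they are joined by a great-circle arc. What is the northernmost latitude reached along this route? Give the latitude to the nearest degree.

The great circle lies in the plane with unit normal n̂ = (p₁ × p₂)/|p₁ × p₂|.
Here n̂_z ≈ -0.511; the vertex latitude is φ_max = arccos|n̂_z| ≈ 59.3°.

≈ 59°N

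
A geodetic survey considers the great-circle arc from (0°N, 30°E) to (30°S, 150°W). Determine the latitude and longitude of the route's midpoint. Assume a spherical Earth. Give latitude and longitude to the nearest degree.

≈ (75°S, 30°E)

The haversine formula gives a central angle δ ≈ 2.618 rad (150.0°) between the endpoints.
Interpolate at f = 1/2 with slerp weights a = sin((1−f)δ)/sin δ ≈ 1.932, b = sin(fδ)/sin δ ≈ 1.932.
p = a·p₁ + b·p₂ ≈ (0.224, 0.129, -0.966); φ = arcsin(p_z) ≈ -75.00°, λ = atan2(p_y, p_x) ≈ 30.00°.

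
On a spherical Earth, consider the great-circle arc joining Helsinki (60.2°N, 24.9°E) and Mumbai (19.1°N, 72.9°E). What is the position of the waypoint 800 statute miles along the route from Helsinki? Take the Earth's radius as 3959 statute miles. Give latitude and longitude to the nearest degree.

Convert each endpoint to a unit vector on the sphere (x = cos φ cos λ, y = cos φ sin λ, z = sin φ).
The central angle between the endpoints is δ = arccos(p₁·p₂) ≈ 0.930 rad (53.3°). The total great-circle distance is δ·R ≈ 0.930 × 3959 ≈ 3680 mi, so the target fraction is f = 800/3680 ≈ 0.217.
Interpolate at f ≈ 0.217 with slerp weights a = sin((1−f)δ)/sin δ ≈ 0.830, b = sin(fδ)/sin δ ≈ 0.250.
p = a·p₁ + b·p₂ ≈ (0.444, 0.400, 0.802); φ = arcsin(p_z) ≈ 53.33°, λ = atan2(p_y, p_x) ≈ 42.03°.

≈ 53°N, 42°E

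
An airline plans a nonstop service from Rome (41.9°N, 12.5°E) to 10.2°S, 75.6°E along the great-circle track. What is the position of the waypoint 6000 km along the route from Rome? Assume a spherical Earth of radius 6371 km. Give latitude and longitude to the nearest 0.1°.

≈ 7.4°N, 59.6°E

Convert each endpoint to a unit vector on the sphere (x = cos φ cos λ, y = cos φ sin λ, z = sin φ).
The central angle between the endpoints is δ = arccos(p₁·p₂) ≈ 1.356 rad (77.7°). The total great-circle distance is δ·R ≈ 1.356 × 6371 ≈ 8639 km, so the target fraction is f = 6000/8639 ≈ 0.695.
Interpolate at f ≈ 0.695 with slerp weights a = sin((1−f)δ)/sin δ ≈ 0.412, b = sin(fδ)/sin δ ≈ 0.828.
p = a·p₁ + b·p₂ ≈ (0.502, 0.855, 0.129); φ = arcsin(p_z) ≈ 7.39°, λ = atan2(p_y, p_x) ≈ 59.59°.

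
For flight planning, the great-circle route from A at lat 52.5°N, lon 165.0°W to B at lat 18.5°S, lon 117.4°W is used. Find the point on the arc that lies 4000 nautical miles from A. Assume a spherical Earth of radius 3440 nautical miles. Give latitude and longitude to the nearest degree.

≈ lat 5°S, lon 124°W

Convert each endpoint to a unit vector on the sphere (x = cos φ cos λ, y = cos φ sin λ, z = sin φ).
The central angle between the endpoints is δ = arccos(p₁·p₂) ≈ 1.433 rad (82.1°). The total great-circle distance is δ·R ≈ 1.433 × 3440 ≈ 4929 nmi, so the target fraction is f = 4000/4929 ≈ 0.812.
Interpolate at f ≈ 0.812 with slerp weights a = sin((1−f)δ)/sin δ ≈ 0.269, b = sin(fδ)/sin δ ≈ 0.927.
p = a·p₁ + b·p₂ ≈ (-0.563, -0.823, -0.080); φ = arcsin(p_z) ≈ -4.61°, λ = atan2(p_y, p_x) ≈ -124.38°.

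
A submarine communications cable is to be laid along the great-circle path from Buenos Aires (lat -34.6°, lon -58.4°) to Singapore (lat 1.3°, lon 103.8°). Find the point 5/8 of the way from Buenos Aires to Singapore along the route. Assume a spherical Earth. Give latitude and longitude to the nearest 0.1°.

≈ lat -45.9°, lon 75.1°

Convert each endpoint to a unit vector on the sphere (x = cos φ cos λ, y = cos φ sin λ, z = sin φ).
The central angle between the endpoints is δ = arccos(p₁·p₂) ≈ 2.492 rad (142.8°).
Interpolate at f = 5/8 with slerp weights a = sin((1−f)δ)/sin δ ≈ 1.330, b = sin(fδ)/sin δ ≈ 1.653.
p = a·p₁ + b·p₂ ≈ (0.179, 0.673, -0.718); φ = arcsin(p_z) ≈ -45.87°, λ = atan2(p_y, p_x) ≈ 75.07°.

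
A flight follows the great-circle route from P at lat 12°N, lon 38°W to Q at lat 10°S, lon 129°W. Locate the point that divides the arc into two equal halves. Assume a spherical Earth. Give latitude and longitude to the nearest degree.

≈ lat 1°N, lon 84°W

Convert each endpoint to a unit vector on the sphere (x = cos φ cos λ, y = cos φ sin λ, z = sin φ).
The central angle between the endpoints is δ = arccos(p₁·p₂) ≈ 1.624 rad (93.0°).
Interpolate at f = 1/2 with slerp weights a = sin((1−f)δ)/sin δ ≈ 0.727, b = sin(fδ)/sin δ ≈ 0.727.
p = a·p₁ + b·p₂ ≈ (0.110, -0.994, 0.025); φ = arcsin(p_z) ≈ 1.43°, λ = atan2(p_y, p_x) ≈ -83.70°.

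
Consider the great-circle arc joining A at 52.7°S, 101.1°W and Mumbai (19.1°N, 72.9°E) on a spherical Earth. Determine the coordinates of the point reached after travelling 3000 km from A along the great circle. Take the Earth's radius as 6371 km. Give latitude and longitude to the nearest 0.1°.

≈ 78.4°S, 77.6°W

From cos δ = sin φ₁ sin φ₂ + cos φ₁ cos φ₂ cos Δλ, the central angle is δ ≈ 2.550 rad (146.1°). The total great-circle distance is δ·R ≈ 2.550 × 6371 ≈ 16243 km, so the target fraction is f = 3000/16243 ≈ 0.185.
Interpolate at f ≈ 0.185 with slerp weights a = sin((1−f)δ)/sin δ ≈ 1.566, b = sin(fδ)/sin δ ≈ 0.813.
p = a·p₁ + b·p₂ ≈ (0.043, -0.197, -0.979); φ = arcsin(p_z) ≈ -78.37°, λ = atan2(p_y, p_x) ≈ -77.62°.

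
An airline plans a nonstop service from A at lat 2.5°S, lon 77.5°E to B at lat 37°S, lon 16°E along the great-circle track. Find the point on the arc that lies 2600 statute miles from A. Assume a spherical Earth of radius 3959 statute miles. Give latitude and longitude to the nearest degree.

Write both endpoints as unit vectors p₁, p₂ with components (cos φ cos λ, cos φ sin λ, sin φ).
The central angle between the endpoints is δ = arccos(p₁·p₂) ≈ 1.152 rad (66.0°). The total great-circle distance is δ·R ≈ 1.152 × 3959 ≈ 4559 mi, so the target fraction is f = 2600/4559 ≈ 0.570.
Interpolate at f ≈ 0.570 with slerp weights a = sin((1−f)δ)/sin δ ≈ 0.520, b = sin(fδ)/sin δ ≈ 0.668.
p = a·p₁ + b·p₂ ≈ (0.626, 0.654, -0.425); φ = arcsin(p_z) ≈ -25.15°, λ = atan2(p_y, p_x) ≈ 46.29°.

≈ lat 25°S, lon 46°E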